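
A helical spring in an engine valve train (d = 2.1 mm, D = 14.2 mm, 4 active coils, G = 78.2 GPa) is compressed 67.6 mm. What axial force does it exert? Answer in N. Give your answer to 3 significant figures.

1120 N

k = Gd⁴/(8D³N_a) = (78.2×10³)(2.1⁴)/(8·14.2³·4) = 16.599 N/mm
F = k·δ = 16.599 × 67.6 = 1122.1 N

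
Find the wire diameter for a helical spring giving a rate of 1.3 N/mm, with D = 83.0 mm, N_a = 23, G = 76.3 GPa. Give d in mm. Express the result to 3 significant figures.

d = (8D³N_a·k / G)^(1/4) = (8·83.0³·23·1.3 / (76.3×10³))^0.25
  = (1792.5)^0.25 = 6.5068 mm

6.51 mm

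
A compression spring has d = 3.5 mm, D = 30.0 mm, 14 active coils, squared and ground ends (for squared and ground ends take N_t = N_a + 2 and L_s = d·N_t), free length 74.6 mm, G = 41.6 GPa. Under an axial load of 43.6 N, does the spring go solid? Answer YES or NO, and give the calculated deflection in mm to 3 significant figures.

YES, δ = 21.1 mm

k = Gd⁴/(8D³N_a) = (41.6×10³)(3.5⁴)/(8·30.0³·14) = 2.0644 N/mm
N_t = 16; L_s = 3.5·16 = 56 mm; δ_solid = L₀ − L_s = 74.6 − 56 = 18.6 mm
δ = F/k = 43.6/2.0644 = 21.12 mm
δ ≥ δ_solid → spring goes solid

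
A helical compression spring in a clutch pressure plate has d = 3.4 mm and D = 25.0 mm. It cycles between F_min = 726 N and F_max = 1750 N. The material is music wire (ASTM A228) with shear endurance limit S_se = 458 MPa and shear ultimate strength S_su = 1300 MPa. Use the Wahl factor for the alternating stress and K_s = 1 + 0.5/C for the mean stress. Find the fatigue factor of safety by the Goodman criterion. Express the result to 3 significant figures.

C = D/d = 25.0/3.4 = 7.3529; K_W = (4C−1)/(4C−4)+0.615/C = 1.2017; K_s = 1+0.5/C = 1.0680
F_a = (F_max−F_min)/2 = 512 N; F_m = (F_max+F_min)/2 = 1238 N
τ_a = K_W·8F_aD/(πd³) = 1.2017 × 829.3 = 996.57 MPa
τ_m = K_s·8F_mD/(πd³) = 1.0680 × 2005.2 = 2141.6 MPa
Goodman: 1/n_f = τ_a/S_se + τ_m/S_su = 996.57/458 + 2141.6/1300 = 2.17592 + 1.64737 = 3.8233
n_f = 1/3.8233 = 0.2616

0.262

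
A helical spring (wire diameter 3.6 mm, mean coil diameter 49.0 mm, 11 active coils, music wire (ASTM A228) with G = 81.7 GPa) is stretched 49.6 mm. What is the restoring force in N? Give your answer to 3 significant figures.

65.7 N

k = Gd⁴/(8D³N_a) = (81.7×10³)(3.6⁴)/(8·49.0³·11) = 1.3254 N/mm
F = k·δ = 1.3254 × 49.6 = 65.742 N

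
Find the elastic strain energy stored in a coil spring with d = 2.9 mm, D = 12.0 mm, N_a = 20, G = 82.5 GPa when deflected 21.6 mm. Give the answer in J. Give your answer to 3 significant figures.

k = Gd⁴/(8D³N_a) = (82.5×10³)(2.9⁴)/(8·12.0³·20) = 21.105 N/mm
U = ½kδ² = 0.5 × 21.105 × 21.6² = 4923.3 N·mm = 4.9233 J

4.92 J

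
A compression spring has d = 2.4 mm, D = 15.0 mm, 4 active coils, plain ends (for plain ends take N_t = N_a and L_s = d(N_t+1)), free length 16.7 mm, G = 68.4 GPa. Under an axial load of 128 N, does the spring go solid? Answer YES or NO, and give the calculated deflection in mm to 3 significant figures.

k = Gd⁴/(8D³N_a) = (68.4×10³)(2.4⁴)/(8·15.0³·4) = 21.012 N/mm
N_t = 4; L_s = 2.4·5 = 12 mm; δ_solid = L₀ − L_s = 16.7 − 12 = 4.7 mm
δ = F/k = 128/21.012 = 6.0916 mm
δ ≥ δ_solid → spring goes solid

YES, δ = 6.09 mm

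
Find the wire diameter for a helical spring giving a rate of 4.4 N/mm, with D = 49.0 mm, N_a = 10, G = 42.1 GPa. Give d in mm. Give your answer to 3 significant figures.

d = (8D³N_a·k / G)^(1/4) = (8·49.0³·10·4.4 / (42.1×10³))^0.25
  = (983.67)^0.25 = 5.6003 mm

5.60 mm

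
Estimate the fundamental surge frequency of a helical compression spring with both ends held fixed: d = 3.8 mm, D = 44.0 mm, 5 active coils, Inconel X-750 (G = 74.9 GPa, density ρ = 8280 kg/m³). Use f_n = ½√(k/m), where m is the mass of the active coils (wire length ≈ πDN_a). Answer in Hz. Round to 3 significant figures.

k = Gd⁴/(8D³N_a) = (74.9×10³)(3.8⁴)/(8·44.0³·5) = 4.5835 N/mm = 4583.5 N/m
Wire length L = πDN_a = π·44.0·5 = 691.15 mm
m = ρ·(πd²/4)·L = 8280 × 11.341×10⁻⁶ m² × 0.69115 m = 0.064902 kg
f_n = ½√(k/m) = 0.5·√(4583.5/0.064902) = 0.5·√(70622) = 132.87 Hz

133 Hz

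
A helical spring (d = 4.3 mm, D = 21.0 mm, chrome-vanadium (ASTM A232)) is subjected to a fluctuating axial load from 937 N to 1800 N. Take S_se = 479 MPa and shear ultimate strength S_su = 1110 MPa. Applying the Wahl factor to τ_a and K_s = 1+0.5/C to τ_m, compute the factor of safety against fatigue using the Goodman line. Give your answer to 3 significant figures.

0.584

C = D/d = 21.0/4.3 = 4.8837; K_W = (4C−1)/(4C−4)+0.615/C = 1.3190; K_s = 1+0.5/C = 1.1024
F_a = (F_max−F_min)/2 = 431.5 N; F_m = (F_max+F_min)/2 = 1368.5 N
τ_a = K_W·8F_aD/(πd³) = 1.3190 × 290.23 = 382.82 MPa
τ_m = K_s·8F_mD/(πd³) = 1.1024 × 920.45 = 1014.7 MPa
Goodman: 1/n_f = τ_a/S_se + τ_m/S_su = 382.82/479 + 1014.7/1110 = 0.79920 + 0.91413 = 1.7133
n_f = 1/1.7133 = 0.5837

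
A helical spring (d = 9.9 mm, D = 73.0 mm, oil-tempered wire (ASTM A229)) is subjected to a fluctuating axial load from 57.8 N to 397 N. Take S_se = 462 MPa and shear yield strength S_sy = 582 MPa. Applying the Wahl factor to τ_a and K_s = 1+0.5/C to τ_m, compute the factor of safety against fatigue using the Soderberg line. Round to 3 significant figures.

C = D/d = 73.0/9.9 = 7.3737; K_W = (4C−1)/(4C−4)+0.615/C = 1.2011; K_s = 1+0.5/C = 1.0678
F_a = (F_max−F_min)/2 = 169.6 N; F_m = (F_max+F_min)/2 = 227.4 N
τ_a = K_W·8F_aD/(πd³) = 1.2011 × 32.493 = 39.026 MPa
τ_m = K_s·8F_mD/(πd³) = 1.0678 × 43.566 = 46.52 MPa
Soderberg: 1/n_f = τ_a/S_se + τ_m/S_sy = 39.026/462 + 46.52/582 = 0.08447 + 0.07993 = 0.1644
n_f = 1/0.1644 = 6.083

6.08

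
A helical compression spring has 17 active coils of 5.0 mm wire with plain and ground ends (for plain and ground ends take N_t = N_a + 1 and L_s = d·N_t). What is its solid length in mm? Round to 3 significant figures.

90.0 mm

plain and ground ends: N_t = N_a + 1 = 17 + 1 = 18
L_s = d·N_t = 5.0 × 18 = 90 mm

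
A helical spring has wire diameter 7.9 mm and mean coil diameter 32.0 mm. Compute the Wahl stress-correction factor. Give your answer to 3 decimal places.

1.398

C = D/d = 32.0/7.9 = 4.0506
K_W = (4C−1)/(4C−4) + 0.615/C = 15.203/12.203 + 0.1518 = 1.3977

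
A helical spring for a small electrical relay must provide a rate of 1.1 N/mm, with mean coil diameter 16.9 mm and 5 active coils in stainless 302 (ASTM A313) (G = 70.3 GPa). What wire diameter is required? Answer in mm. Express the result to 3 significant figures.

d = (8D³N_a·k / G)^(1/4) = (8·16.9³·5·1.1 / (70.3×10³))^0.25
  = (3.021)^0.25 = 1.3184 mm

1.32 mm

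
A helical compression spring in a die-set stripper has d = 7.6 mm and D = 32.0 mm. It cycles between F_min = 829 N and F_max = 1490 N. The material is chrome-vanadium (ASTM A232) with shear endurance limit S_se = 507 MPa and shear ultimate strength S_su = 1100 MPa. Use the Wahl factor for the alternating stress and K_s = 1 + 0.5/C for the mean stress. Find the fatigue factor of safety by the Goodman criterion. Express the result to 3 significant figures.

2.59

C = D/d = 32.0/7.6 = 4.2105; K_W = (4C−1)/(4C−4)+0.615/C = 1.3797; K_s = 1+0.5/C = 1.1187
F_a = (F_max−F_min)/2 = 330.5 N; F_m = (F_max+F_min)/2 = 1159.5 N
τ_a = K_W·8F_aD/(πd³) = 1.3797 × 61.351 = 84.644 MPa
τ_m = K_s·8F_mD/(πd³) = 1.1187 × 215.24 = 240.8 MPa
Goodman: 1/n_f = τ_a/S_se + τ_m/S_su = 84.644/507 + 240.8/1100 = 0.16695 + 0.21891 = 0.38586
n_f = 1/0.38586 = 2.592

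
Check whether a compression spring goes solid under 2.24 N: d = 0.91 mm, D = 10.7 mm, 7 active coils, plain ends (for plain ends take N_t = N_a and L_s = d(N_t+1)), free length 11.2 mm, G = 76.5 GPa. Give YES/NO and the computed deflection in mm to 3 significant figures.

k = Gd⁴/(8D³N_a) = (76.5×10³)(0.91⁴)/(8·10.7³·7) = 0.76469 N/mm
N_t = 7; L_s = 0.91·8 = 7.28 mm; δ_solid = L₀ − L_s = 11.2 − 7.28 = 3.92 mm
δ = F/k = 2.24/0.76469 = 2.9293 mm
δ < δ_solid → spring does not go solid

NO, δ = 2.93 mm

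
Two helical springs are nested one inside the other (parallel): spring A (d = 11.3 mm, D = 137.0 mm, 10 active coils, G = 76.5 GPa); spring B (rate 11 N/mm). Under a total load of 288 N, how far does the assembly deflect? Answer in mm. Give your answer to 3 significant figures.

k_A = Gd⁴/(8D³N_a) = (76.5×10³)(11.3⁴)/(8·137.0³·10) = 6.0635 N/mm
Parallel: k_eq = 6.0635 + 11 = 17.064 N/mm
δ = F/k_eq = 288/17.064 = 16.878 mm

16.9 mm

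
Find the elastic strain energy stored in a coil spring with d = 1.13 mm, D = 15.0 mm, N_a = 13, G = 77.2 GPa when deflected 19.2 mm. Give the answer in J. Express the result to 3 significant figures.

0.0661 J

k = Gd⁴/(8D³N_a) = (77.2×10³)(1.13⁴)/(8·15.0³·13) = 0.35861 N/mm
U = ½kδ² = 0.5 × 0.35861 × 19.2² = 66.099 N·mm = 0.066099 J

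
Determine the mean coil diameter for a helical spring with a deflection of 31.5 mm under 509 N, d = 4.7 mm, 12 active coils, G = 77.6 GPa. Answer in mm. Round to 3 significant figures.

Required rate k = F/δ = 509/31.5 = 16.159 N/mm
D = (Gd⁴/(8N_a·k))^(1/3) = (77.6×10³·4.7⁴/(8·12·16.159))^(1/3)
  = (24410.4)^(1/3) = 29.0085 mm

29.0 mm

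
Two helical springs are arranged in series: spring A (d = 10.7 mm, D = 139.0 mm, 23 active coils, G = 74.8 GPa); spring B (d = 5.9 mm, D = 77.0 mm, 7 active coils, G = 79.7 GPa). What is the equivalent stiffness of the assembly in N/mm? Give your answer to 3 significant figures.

1.30 N/mm

k_A = Gd⁴/(8D³N_a) = (74.8×10³)(10.7⁴)/(8·139.0³·23) = 1.9841 N/mm
k_B = Gd⁴/(8D³N_a) = (79.7×10³)(5.9⁴)/(8·77.0³·7) = 3.7775 N/mm
Series: 1/k_eq = 1/1.9841 + 1/3.7775 = 0.76872; k_eq = 1.3009 N/mm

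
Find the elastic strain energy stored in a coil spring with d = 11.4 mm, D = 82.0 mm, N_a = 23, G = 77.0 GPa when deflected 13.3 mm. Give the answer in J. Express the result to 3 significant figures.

1.13 J

k = Gd⁴/(8D³N_a) = (77.0×10³)(11.4⁴)/(8·82.0³·23) = 12.819 N/mm
U = ½kδ² = 0.5 × 12.819 × 13.3² = 1133.8 N·mm = 1.1338 J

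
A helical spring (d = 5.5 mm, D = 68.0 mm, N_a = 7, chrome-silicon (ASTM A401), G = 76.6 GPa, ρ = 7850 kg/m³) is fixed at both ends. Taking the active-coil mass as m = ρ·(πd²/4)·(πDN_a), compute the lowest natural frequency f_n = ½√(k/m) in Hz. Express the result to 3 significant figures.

k = Gd⁴/(8D³N_a) = (76.6×10³)(5.5⁴)/(8·68.0³·7) = 3.9807 N/mm = 3980.7 N/m
Wire length L = πDN_a = π·68.0·7 = 1495.4 mm
m = ρ·(πd²/4)·L = 7850 × 23.758×10⁻⁶ m² × 1.4954 m = 0.2789 kg
f_n = ½√(k/m) = 0.5·√(3980.7/0.2789) = 0.5·√(14273) = 59.735 Hz

59.7 Hz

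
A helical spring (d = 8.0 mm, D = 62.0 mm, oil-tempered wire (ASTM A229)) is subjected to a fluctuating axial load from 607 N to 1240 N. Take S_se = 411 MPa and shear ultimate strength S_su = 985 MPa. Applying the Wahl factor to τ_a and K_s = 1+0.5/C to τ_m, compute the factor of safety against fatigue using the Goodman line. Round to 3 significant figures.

1.69

C = D/d = 62.0/8.0 = 7.7500; K_W = (4C−1)/(4C−4)+0.615/C = 1.1905; K_s = 1+0.5/C = 1.0645
F_a = (F_max−F_min)/2 = 316.5 N; F_m = (F_max+F_min)/2 = 923.5 N
τ_a = K_W·8F_aD/(πd³) = 1.1905 × 97.597 = 116.19 MPa
τ_m = K_s·8F_mD/(πd³) = 1.0645 × 284.77 = 303.15 MPa
Goodman: 1/n_f = τ_a/S_se + τ_m/S_su = 116.19/411 + 303.15/985 = 0.28269 + 0.30776 = 0.59045
n_f = 1/0.59045 = 1.694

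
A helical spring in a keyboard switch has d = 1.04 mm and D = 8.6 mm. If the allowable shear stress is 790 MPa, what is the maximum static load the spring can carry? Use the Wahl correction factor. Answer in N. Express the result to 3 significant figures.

C = D/d = 8.6/1.04 = 8.2692
K_W = (4C−1)/(4C−4) + 0.615/C = 32.077/29.077 + 0.0744 = 1.1775
τ_max = K·8FD/(πd³) → F_max = τ_allow·πd³/(8DK)
F_max = 790·π·1.04³/(8·8.6·1.1775) = 2791.8/81.015 = 34.46 N

34.5 N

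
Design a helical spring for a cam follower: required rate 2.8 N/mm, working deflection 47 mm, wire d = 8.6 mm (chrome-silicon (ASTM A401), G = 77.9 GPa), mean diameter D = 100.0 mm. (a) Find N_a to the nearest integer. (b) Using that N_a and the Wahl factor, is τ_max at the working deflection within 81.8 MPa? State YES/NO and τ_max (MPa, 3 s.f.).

N_a = Gd⁴/(8D³k) = (77.9×10³)(8.6⁴)/(8·100.0³·2.8) = 19.02 → N_a = 19
Actual rate k = Gd⁴/(8D³·19) = 2.8034 N/mm
Working load F = kδ = 2.8034·47 = 131.76 N
C = 100.0/8.6 = 11.6279; K_W = (4C−1)/(4C−4)+0.615/C = 1.1235
τ_max = K_W·8FD/(πd³) = 1.1235·52.751 = 59.264 MPa
τ_max ≤ 81.8 MPa → acceptable

(a) 19 coils; (b) YES, τ_max = 59.3 MPa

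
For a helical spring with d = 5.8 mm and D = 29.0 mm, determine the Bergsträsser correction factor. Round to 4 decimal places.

C = D/d = 29.0/5.8 = 5.0000
K_B = (4C+2)/(4C−3) = 22.000/17.000 = 1.2941

1.2941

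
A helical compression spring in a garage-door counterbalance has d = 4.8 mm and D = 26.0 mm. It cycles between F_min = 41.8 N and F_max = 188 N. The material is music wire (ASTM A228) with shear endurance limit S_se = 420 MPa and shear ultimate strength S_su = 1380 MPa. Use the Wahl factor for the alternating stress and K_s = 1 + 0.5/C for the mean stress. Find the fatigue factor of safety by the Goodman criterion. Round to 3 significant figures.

5.31

C = D/d = 26.0/4.8 = 5.4167; K_W = (4C−1)/(4C−4)+0.615/C = 1.2833; K_s = 1+0.5/C = 1.0923
F_a = (F_max−F_min)/2 = 73.1 N; F_m = (F_max+F_min)/2 = 114.9 N
τ_a = K_W·8F_aD/(πd³) = 1.2833 × 43.763 = 56.163 MPa
τ_m = K_s·8F_mD/(πd³) = 1.0923 × 68.788 = 75.137 MPa
Goodman: 1/n_f = τ_a/S_se + τ_m/S_su = 56.163/420 + 75.137/1380 = 0.13372 + 0.05445 = 0.18817
n_f = 1/0.18817 = 5.314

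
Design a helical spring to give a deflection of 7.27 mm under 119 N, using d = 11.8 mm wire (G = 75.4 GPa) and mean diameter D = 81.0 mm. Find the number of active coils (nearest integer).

21

Required rate k = F/δ = 119/7.27 = 16.369 N/mm
N_a = Gd⁴/(8D³k) = (75.4×10³ × 11.8⁴)/(8 × 81.0³ × 16.369)
    = 1.46184e+09 / 6.95917e+07 = 21.01 → 21 coils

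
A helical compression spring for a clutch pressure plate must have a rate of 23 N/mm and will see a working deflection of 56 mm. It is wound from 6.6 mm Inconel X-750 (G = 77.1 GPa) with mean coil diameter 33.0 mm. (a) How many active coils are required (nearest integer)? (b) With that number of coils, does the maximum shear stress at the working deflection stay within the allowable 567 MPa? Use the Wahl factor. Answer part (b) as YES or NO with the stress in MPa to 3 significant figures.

N_a = Gd⁴/(8D³k) = (77.1×10³)(6.6⁴)/(8·33.0³·23) = 22.12 → N_a = 22
Actual rate k = Gd⁴/(8D³·22) = 23.13 N/mm
Working load F = kδ = 23.13·56 = 1295.3 N
C = 33.0/6.6 = 5.0000; K_W = (4C−1)/(4C−4)+0.615/C = 1.3105
τ_max = K_W·8FD/(πd³) = 1.3105·378.6 = 496.16 MPa
τ_max ≤ 567 MPa → acceptable

(a) 22 coils; (b) YES, τ_max = 496 MPa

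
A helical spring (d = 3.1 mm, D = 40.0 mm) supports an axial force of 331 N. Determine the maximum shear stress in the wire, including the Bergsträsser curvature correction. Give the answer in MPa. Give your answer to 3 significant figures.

Spring index C = D/d = 40.0/3.1 = 12.9032
K_B = (4C+2)/(4C−3) = 53.613/48.613 = 1.1029
τ₀ = 8FD/(πd³) = 8·331·40.0/(π·3.1³) = 105920/93.591 = 1131.7 MPa
τ_max = K·τ₀ = 1.1029 × 1131.7 = 1248.1 MPa

1250 MPa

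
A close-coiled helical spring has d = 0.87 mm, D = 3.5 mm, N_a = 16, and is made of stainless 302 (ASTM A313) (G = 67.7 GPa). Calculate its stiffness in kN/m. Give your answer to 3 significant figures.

k = Gd⁴/(8D³N_a) = (67.7×10³ × 0.87⁴) / (8 × 3.5³ × 16)
  = 38785.2 / 5488 = 7.0673 N/mm

7.07 kN/m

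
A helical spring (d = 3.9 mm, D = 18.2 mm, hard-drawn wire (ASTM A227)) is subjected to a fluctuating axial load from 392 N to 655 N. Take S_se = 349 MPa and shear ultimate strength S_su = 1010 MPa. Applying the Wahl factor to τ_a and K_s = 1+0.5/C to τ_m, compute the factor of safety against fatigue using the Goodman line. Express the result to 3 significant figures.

C = D/d = 18.2/3.9 = 4.6667; K_W = (4C−1)/(4C−4)+0.615/C = 1.3363; K_s = 1+0.5/C = 1.1071
F_a = (F_max−F_min)/2 = 131.5 N; F_m = (F_max+F_min)/2 = 523.5 N
τ_a = K_W·8F_aD/(πd³) = 1.3363 × 102.74 = 137.3 MPa
τ_m = K_s·8F_mD/(πd³) = 1.1071 × 409.01 = 452.83 MPa
Goodman: 1/n_f = τ_a/S_se + τ_m/S_su = 137.3/349 + 452.83/1010 = 0.39340 + 0.44835 = 0.84175
n_f = 1/0.84175 = 1.188

1.19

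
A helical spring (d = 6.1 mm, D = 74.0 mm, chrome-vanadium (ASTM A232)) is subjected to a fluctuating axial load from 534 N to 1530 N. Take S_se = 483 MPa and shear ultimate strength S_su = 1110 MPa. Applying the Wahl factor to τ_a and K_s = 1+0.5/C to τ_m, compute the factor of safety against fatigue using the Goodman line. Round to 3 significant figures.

C = D/d = 74.0/6.1 = 12.1311; K_W = (4C−1)/(4C−4)+0.615/C = 1.1181; K_s = 1+0.5/C = 1.0412
F_a = (F_max−F_min)/2 = 498 N; F_m = (F_max+F_min)/2 = 1032 N
τ_a = K_W·8F_aD/(πd³) = 1.1181 × 413.44 = 462.26 MPa
τ_m = K_s·8F_mD/(πd³) = 1.0412 × 856.77 = 892.08 MPa
Goodman: 1/n_f = τ_a/S_se + τ_m/S_su = 462.26/483 + 892.08/1110 = 0.95705 + 0.80367 = 1.7607
n_f = 1/1.7607 = 0.5679

0.568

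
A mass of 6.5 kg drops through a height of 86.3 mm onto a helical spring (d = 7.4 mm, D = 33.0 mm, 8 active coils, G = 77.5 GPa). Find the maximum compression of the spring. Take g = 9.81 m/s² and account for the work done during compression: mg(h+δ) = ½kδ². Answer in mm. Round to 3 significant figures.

k = Gd⁴/(8D³N_a) = (77.5×10³)(7.4⁴)/(8·33.0³·8) = 101.04 N/mm
W = mg = 6.5 × 9.81 = 63.765 N
½kδ² − Wδ − Wh = 0 → δ = (W + √(W² + 2kWh))/k
δ = (63.765 + √(4066 + 1.11206e+06))/101.04 = (63.765 + 1056.5)/101.04 = 11.087 mm

11.1 mm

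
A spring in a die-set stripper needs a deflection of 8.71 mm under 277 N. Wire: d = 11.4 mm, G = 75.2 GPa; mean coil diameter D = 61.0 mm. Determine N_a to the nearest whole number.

22

Required rate k = F/δ = 277/8.71 = 31.803 N/mm
N_a = Gd⁴/(8D³k) = (75.2×10³ × 11.4⁴)/(8 × 61.0³ × 31.803)
    = 1.2701e+09 / 5.77486e+07 = 21.99 → 22 coils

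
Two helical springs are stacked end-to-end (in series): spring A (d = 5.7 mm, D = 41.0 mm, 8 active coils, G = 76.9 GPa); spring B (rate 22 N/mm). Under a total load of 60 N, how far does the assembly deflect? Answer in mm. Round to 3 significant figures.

k_A = Gd⁴/(8D³N_a) = (76.9×10³)(5.7⁴)/(8·41.0³·8) = 18.403 N/mm
Series: 1/k_eq = 1/18.403 + 1/22 = 0.099793; k_eq = 10.021 N/mm
δ = F/k_eq = 60/10.021 = 5.9876 mm

5.99 mm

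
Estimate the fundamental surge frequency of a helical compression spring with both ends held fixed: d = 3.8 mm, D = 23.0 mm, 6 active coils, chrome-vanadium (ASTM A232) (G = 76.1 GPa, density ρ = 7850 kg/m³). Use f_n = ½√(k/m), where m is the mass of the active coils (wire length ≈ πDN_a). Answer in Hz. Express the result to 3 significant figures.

420 Hz

k = Gd⁴/(8D³N_a) = (76.1×10³)(3.8⁴)/(8·23.0³·6) = 27.17 N/mm = 27170 N/m
Wire length L = πDN_a = π·23.0·6 = 433.54 mm
m = ρ·(πd²/4)·L = 7850 × 11.341×10⁻⁶ m² × 0.43354 m = 0.038597 kg
f_n = ½√(k/m) = 0.5·√(27170/0.038597) = 0.5·√(7.0394e+05) = 419.51 Hz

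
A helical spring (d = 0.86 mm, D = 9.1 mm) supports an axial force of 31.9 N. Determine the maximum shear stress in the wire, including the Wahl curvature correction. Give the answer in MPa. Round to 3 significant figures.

1320 MPa

Spring index C = D/d = 9.1/0.86 = 10.5814
K_W = (4C−1)/(4C−4) + 0.615/C = 41.326/38.326 + 0.0581 = 1.1364
τ₀ = 8FD/(πd³) = 8·31.9·9.1/(π·0.86³) = 2322.32/1.9982 = 1162.2 MPa
τ_max = K·τ₀ = 1.1364 × 1162.2 = 1320.7 MPa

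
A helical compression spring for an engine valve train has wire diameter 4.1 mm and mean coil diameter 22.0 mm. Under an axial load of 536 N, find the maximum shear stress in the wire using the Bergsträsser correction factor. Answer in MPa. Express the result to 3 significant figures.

554 MPa

Spring index C = D/d = 22.0/4.1 = 5.3659
K_B = (4C+2)/(4C−3) = 23.463/18.463 = 1.2708
τ₀ = 8FD/(πd³) = 8·536·22.0/(π·4.1³) = 94336/216.52 = 435.69 MPa
τ_max = K·τ₀ = 1.2708 × 435.69 = 553.68 MPa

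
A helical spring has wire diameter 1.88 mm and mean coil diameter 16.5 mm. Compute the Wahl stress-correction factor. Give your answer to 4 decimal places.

1.1665

C = D/d = 16.5/1.88 = 8.7766
K_W = (4C−1)/(4C−4) + 0.615/C = 34.106/31.106 + 0.0701 = 1.1665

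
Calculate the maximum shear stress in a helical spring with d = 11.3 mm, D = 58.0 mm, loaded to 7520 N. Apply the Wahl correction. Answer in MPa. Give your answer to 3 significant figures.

Spring index C = D/d = 58.0/11.3 = 5.1327
K_W = (4C−1)/(4C−4) + 0.615/C = 19.531/16.531 + 0.1198 = 1.3013
τ₀ = 8FD/(πd³) = 8·7520·58.0/(π·11.3³) = 3.48928e+06/4533 = 769.75 MPa
τ_max = K·τ₀ = 1.3013 × 769.75 = 1001.7 MPa

1000 MPa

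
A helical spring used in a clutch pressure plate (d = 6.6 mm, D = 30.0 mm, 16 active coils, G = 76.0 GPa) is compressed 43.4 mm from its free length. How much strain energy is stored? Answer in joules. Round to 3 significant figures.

k = Gd⁴/(8D³N_a) = (76.0×10³)(6.6⁴)/(8·30.0³·16) = 41.727 N/mm
U = ½kδ² = 0.5 × 41.727 × 43.4² = 39298 N·mm = 39.298 J

39.3 J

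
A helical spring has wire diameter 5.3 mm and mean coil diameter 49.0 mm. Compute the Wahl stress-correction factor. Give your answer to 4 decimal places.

1.1575

C = D/d = 49.0/5.3 = 9.2453
K_W = (4C−1)/(4C−4) + 0.615/C = 35.981/32.981 + 0.0665 = 1.1575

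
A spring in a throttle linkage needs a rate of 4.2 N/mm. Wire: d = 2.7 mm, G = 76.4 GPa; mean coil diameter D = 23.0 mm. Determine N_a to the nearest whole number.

N_a = Gd⁴/(8D³k) = (76.4×10³ × 2.7⁴)/(8 × 23.0³ × 4.2)
    = 4.06021e+06 / 408811 = 9.932 → 10 coils

10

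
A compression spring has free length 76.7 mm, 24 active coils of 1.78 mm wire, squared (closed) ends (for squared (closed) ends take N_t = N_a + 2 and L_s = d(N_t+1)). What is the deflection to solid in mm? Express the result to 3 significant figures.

N_t = 26; L_s = 1.78·27 = 48.06 mm
δ_solid = L₀ − L_s = 76.7 − 48.06 = 28.64 mm

28.6 mm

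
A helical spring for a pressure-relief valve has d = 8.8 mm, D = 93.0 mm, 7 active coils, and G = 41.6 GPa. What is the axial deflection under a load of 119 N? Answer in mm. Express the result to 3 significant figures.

21.5 mm

k = Gd⁴/(8D³N_a) = (41.6×10³)(8.8⁴)/(8·93.0³·7) = 5.5384 N/mm
δ = F/k = 119 / 5.5384 = 21.486 mm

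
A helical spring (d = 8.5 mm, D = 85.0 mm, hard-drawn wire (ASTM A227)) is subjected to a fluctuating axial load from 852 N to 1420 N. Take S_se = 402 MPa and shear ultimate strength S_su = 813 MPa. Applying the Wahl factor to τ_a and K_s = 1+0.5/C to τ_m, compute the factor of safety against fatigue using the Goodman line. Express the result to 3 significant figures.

C = D/d = 85.0/8.5 = 10.0000; K_W = (4C−1)/(4C−4)+0.615/C = 1.1448; K_s = 1+0.5/C = 1.0500
F_a = (F_max−F_min)/2 = 284 N; F_m = (F_max+F_min)/2 = 1136 N
τ_a = K_W·8F_aD/(πd³) = 1.1448 × 100.1 = 114.59 MPa
τ_m = K_s·8F_mD/(πd³) = 1.0500 × 400.39 = 420.41 MPa
Goodman: 1/n_f = τ_a/S_se + τ_m/S_su = 114.59/402 + 420.41/813 = 0.28506 + 0.51711 = 0.80217
n_f = 1/0.80217 = 1.247

1.25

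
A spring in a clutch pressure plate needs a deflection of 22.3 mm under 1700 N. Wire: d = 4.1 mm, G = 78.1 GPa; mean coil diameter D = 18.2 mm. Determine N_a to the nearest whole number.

Required rate k = F/δ = 1700/22.3 = 76.233 N/mm
N_a = Gd⁴/(8D³k) = (78.1×10³ × 4.1⁴)/(8 × 18.2³ × 76.233)
    = 2.20692e+07 / 3.67662e+06 = 6.003 → 6 coils

6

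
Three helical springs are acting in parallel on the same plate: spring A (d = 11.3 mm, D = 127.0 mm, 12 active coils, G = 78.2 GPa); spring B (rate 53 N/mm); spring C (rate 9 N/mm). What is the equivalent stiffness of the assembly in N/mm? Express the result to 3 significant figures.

k_A = Gd⁴/(8D³N_a) = (78.2×10³)(11.3⁴)/(8·127.0³·12) = 6.4839 N/mm
Parallel: k_eq = 6.4839 + 53 + 9 = 68.484 N/mm

68.5 N/mm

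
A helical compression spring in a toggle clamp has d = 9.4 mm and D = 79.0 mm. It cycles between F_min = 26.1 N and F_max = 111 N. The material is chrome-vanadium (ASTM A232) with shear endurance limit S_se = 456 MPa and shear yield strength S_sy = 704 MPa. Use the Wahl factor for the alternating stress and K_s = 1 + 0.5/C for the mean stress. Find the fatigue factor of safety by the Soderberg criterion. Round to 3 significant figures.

19.4

C = D/d = 79.0/9.4 = 8.4043; K_W = (4C−1)/(4C−4)+0.615/C = 1.1745; K_s = 1+0.5/C = 1.0595
F_a = (F_max−F_min)/2 = 42.45 N; F_m = (F_max+F_min)/2 = 68.55 N
τ_a = K_W·8F_aD/(πd³) = 1.1745 × 10.282 = 12.075 MPa
τ_m = K_s·8F_mD/(πd³) = 1.0595 × 16.603 = 17.591 MPa
Soderberg: 1/n_f = τ_a/S_se + τ_m/S_sy = 12.075/456 + 17.591/704 = 0.02648 + 0.02499 = 0.051468
n_f = 1/0.051468 = 19.43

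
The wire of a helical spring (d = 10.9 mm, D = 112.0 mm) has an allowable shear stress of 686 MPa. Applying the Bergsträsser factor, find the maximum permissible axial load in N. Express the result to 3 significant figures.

C = D/d = 112.0/10.9 = 10.2752
K_B = (4C+2)/(4C−3) = 43.101/38.101 = 1.1312
τ_max = K·8FD/(πd³) → F_max = τ_allow·πd³/(8DK)
F_max = 686·π·10.9³/(8·112.0·1.1312) = 2.791e+06/1013.6 = 2753.6 N

2750 N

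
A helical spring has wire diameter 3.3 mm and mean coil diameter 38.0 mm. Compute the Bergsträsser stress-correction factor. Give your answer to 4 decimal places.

1.1161

C = D/d = 38.0/3.3 = 11.5152
K_B = (4C+2)/(4C−3) = 48.061/43.061 = 1.1161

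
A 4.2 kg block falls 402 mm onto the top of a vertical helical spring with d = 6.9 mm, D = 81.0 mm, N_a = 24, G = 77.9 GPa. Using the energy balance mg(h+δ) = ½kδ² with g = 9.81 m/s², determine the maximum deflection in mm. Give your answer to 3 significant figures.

164 mm

k = Gd⁴/(8D³N_a) = (77.9×10³)(6.9⁴)/(8·81.0³·24) = 1.7305 N/mm
W = mg = 4.2 × 9.81 = 41.202 N
½kδ² − Wδ − Wh = 0 → δ = (W + √(W² + 2kWh))/k
δ = (41.202 + √(1697.6 + 57326))/1.7305 = (41.202 + 242.95)/1.7305 = 164.2 mm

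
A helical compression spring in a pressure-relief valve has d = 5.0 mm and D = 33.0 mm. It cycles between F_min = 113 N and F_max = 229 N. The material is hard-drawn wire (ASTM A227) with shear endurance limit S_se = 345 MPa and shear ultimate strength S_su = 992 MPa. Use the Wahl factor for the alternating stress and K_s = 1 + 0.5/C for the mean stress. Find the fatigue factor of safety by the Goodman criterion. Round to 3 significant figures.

C = D/d = 33.0/5.0 = 6.6000; K_W = (4C−1)/(4C−4)+0.615/C = 1.2271; K_s = 1+0.5/C = 1.0758
F_a = (F_max−F_min)/2 = 58 N; F_m = (F_max+F_min)/2 = 171 N
τ_a = K_W·8F_aD/(πd³) = 1.2271 × 38.992 = 47.847 MPa
τ_m = K_s·8F_mD/(πd³) = 1.0758 × 114.96 = 123.67 MPa
Goodman: 1/n_f = τ_a/S_se + τ_m/S_su = 47.847/345 + 123.67/992 = 0.13869 + 0.12466 = 0.26335
n_f = 1/0.26335 = 3.797

3.80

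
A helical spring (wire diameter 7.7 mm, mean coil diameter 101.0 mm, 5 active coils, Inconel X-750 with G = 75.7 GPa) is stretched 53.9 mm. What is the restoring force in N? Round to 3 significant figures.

k = Gd⁴/(8D³N_a) = (75.7×10³)(7.7⁴)/(8·101.0³·5) = 6.4571 N/mm
F = k·δ = 6.4571 × 53.9 = 348.04 N

348 N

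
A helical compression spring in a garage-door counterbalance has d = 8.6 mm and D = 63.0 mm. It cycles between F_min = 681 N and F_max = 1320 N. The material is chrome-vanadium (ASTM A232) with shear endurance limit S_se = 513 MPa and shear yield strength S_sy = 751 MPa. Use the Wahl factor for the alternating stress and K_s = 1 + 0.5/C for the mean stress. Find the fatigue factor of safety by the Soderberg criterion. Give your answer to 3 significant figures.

C = D/d = 63.0/8.6 = 7.3256; K_W = (4C−1)/(4C−4)+0.615/C = 1.2025; K_s = 1+0.5/C = 1.0683
F_a = (F_max−F_min)/2 = 319.5 N; F_m = (F_max+F_min)/2 = 1000.5 N
τ_a = K_W·8F_aD/(πd³) = 1.2025 × 80.585 = 96.905 MPa
τ_m = K_s·8F_mD/(πd³) = 1.0683 × 252.35 = 269.57 MPa
Soderberg: 1/n_f = τ_a/S_se + τ_m/S_sy = 96.905/513 + 269.57/751 = 0.18890 + 0.35895 = 0.54785
n_f = 1/0.54785 = 1.825

1.83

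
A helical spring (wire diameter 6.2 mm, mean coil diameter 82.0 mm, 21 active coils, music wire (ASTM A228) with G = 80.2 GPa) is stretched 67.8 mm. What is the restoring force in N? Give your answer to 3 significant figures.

k = Gd⁴/(8D³N_a) = (80.2×10³)(6.2⁴)/(8·82.0³·21) = 1.2794 N/mm
F = k·δ = 1.2794 × 67.8 = 86.74 N

86.7 N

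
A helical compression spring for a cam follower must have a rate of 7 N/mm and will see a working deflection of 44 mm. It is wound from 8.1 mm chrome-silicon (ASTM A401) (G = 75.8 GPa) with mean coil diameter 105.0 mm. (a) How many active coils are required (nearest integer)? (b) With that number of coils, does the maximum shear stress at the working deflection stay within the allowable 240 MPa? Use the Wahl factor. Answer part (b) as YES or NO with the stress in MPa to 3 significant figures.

(a) 5 coils; (b) YES, τ_max = 173 MPa

N_a = Gd⁴/(8D³k) = (75.8×10³)(8.1⁴)/(8·105.0³·7) = 5.033 → N_a = 5
Actual rate k = Gd⁴/(8D³·5) = 7.0466 N/mm
Working load F = kδ = 7.0466·44 = 310.05 N
C = 105.0/8.1 = 12.9630; K_W = (4C−1)/(4C−4)+0.615/C = 1.1101
τ_max = K_W·8FD/(πd³) = 1.1101·155.99 = 173.17 MPa
τ_max ≤ 240 MPa → acceptable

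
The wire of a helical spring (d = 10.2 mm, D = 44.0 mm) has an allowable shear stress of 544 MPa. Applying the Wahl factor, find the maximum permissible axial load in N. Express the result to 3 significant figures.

C = D/d = 44.0/10.2 = 4.3137
K_W = (4C−1)/(4C−4) + 0.615/C = 16.255/13.255 + 0.1426 = 1.3689
τ_max = K·8FD/(πd³) → F_max = τ_allow·πd³/(8DK)
F_max = 544·π·10.2³/(8·44.0·1.3689) = 1.8136e+06/481.85 = 3763.9 N

3760 N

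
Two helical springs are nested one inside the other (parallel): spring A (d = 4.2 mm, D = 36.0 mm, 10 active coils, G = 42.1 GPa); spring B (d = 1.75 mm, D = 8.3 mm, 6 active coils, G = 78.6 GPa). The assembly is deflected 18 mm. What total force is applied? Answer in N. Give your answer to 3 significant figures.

k_A = Gd⁴/(8D³N_a) = (42.1×10³)(4.2⁴)/(8·36.0³·10) = 3.5098 N/mm
k_B = Gd⁴/(8D³N_a) = (78.6×10³)(1.75⁴)/(8·8.3³·6) = 26.86 N/mm
Parallel: k_eq = 3.5098 + 26.86 = 30.369 N/mm
F = k_eq·δ = 30.369·18 = 546.65 N

547 N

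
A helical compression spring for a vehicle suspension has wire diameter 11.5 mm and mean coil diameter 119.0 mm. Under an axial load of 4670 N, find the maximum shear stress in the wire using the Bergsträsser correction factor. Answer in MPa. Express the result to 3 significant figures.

1050 MPa

Spring index C = D/d = 119.0/11.5 = 10.3478
K_B = (4C+2)/(4C−3) = 43.391/38.391 = 1.1302
τ₀ = 8FD/(πd³) = 8·4670·119.0/(π·11.5³) = 4.44584e+06/4778 = 930.49 MPa
τ_max = K·τ₀ = 1.1302 × 930.49 = 1051.7 MPa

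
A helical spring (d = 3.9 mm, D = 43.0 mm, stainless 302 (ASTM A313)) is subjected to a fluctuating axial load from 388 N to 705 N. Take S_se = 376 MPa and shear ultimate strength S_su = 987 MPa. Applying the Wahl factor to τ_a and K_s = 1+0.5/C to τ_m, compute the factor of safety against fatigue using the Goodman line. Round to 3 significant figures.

0.513

C = D/d = 43.0/3.9 = 11.0256; K_W = (4C−1)/(4C−4)+0.615/C = 1.1306; K_s = 1+0.5/C = 1.0453
F_a = (F_max−F_min)/2 = 158.5 N; F_m = (F_max+F_min)/2 = 546.5 N
τ_a = K_W·8F_aD/(πd³) = 1.1306 × 292.58 = 330.79 MPa
τ_m = K_s·8F_mD/(πd³) = 1.0453 × 1008.8 = 1054.5 MPa
Goodman: 1/n_f = τ_a/S_se + τ_m/S_su = 330.79/376 + 1054.5/987 = 0.87975 + 1.06844 = 1.9482
n_f = 1/1.9482 = 0.5133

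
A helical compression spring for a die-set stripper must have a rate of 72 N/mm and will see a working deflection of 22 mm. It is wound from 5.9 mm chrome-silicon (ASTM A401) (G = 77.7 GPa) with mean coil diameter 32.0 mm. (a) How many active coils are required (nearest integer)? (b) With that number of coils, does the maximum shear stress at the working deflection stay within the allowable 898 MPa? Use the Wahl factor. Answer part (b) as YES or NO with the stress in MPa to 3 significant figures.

(a) 5 coils; (b) YES, τ_max = 804 MPa

N_a = Gd⁴/(8D³k) = (77.7×10³)(5.9⁴)/(8·32.0³·72) = 4.988 → N_a = 5
Actual rate k = Gd⁴/(8D³·5) = 71.832 N/mm
Working load F = kδ = 71.832·22 = 1580.3 N
C = 32.0/5.9 = 5.4237; K_W = (4C−1)/(4C−4)+0.615/C = 1.2829
τ_max = K_W·8FD/(πd³) = 1.2829·627.01 = 804.41 MPa
τ_max ≤ 898 MPa → acceptable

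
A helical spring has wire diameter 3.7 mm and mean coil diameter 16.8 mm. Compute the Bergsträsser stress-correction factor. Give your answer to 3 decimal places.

1.330

C = D/d = 16.8/3.7 = 4.5405
K_B = (4C+2)/(4C−3) = 20.162/15.162 = 1.3298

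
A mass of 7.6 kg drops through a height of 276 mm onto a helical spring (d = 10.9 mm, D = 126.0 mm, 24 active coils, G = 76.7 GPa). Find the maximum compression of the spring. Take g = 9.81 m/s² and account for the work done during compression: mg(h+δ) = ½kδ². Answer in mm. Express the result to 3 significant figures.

150 mm

k = Gd⁴/(8D³N_a) = (76.7×10³)(10.9⁴)/(8·126.0³·24) = 2.819 N/mm
W = mg = 7.6 × 9.81 = 74.556 N
½kδ² − Wδ − Wh = 0 → δ = (W + √(W² + 2kWh))/k
δ = (74.556 + √(5558.6 + 116014))/2.819 = (74.556 + 348.67)/2.819 = 150.14 mm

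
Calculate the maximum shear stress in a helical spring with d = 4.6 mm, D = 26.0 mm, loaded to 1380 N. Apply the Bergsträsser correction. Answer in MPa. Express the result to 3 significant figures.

Spring index C = D/d = 26.0/4.6 = 5.6522
K_B = (4C+2)/(4C−3) = 24.609/19.609 = 1.2550
τ₀ = 8FD/(πd³) = 8·1380·26.0/(π·4.6³) = 287040/305.79 = 938.68 MPa
τ_max = K·τ₀ = 1.2550 × 938.68 = 1178 MPa

1180 MPa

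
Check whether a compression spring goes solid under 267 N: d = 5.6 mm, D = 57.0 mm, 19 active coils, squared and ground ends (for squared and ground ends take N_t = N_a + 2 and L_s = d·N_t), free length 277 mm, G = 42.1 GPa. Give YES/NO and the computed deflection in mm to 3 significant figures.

k = Gd⁴/(8D³N_a) = (42.1×10³)(5.6⁴)/(8·57.0³·19) = 1.4708 N/mm
N_t = 21; L_s = 5.6·21 = 117.6 mm; δ_solid = L₀ − L_s = 277 − 117.6 = 159.4 mm
δ = F/k = 267/1.4708 = 181.53 mm
δ ≥ δ_solid → spring goes solid

YES, δ = 182 mm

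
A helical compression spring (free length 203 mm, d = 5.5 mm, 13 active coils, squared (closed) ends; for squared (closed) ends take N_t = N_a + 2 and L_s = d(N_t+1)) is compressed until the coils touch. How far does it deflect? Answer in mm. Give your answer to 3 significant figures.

115 mm

N_t = 15; L_s = 5.5·16 = 88 mm
δ_solid = L₀ − L_s = 203 − 88 = 115 mm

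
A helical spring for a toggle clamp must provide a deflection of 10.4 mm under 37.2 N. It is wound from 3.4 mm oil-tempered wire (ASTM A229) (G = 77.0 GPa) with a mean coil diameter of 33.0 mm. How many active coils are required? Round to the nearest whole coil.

Required rate k = F/δ = 37.2/10.4 = 3.5769 N/mm
N_a = Gd⁴/(8D³k) = (77.0×10³ × 3.4⁴)/(8 × 33.0³ × 3.5769)
    = 1.02898e+07 / 1.02835e+06 = 10.01 → 10 coils

10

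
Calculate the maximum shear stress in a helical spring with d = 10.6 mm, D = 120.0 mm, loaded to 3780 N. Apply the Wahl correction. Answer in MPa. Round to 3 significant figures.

Spring index C = D/d = 120.0/10.6 = 11.3208
K_W = (4C−1)/(4C−4) + 0.615/C = 44.283/41.283 + 0.0543 = 1.1270
τ₀ = 8FD/(πd³) = 8·3780·120.0/(π·10.6³) = 3.6288e+06/3741.7 = 969.83 MPa
τ_max = K·τ₀ = 1.1270 × 969.83 = 1093 MPa

1090 MPa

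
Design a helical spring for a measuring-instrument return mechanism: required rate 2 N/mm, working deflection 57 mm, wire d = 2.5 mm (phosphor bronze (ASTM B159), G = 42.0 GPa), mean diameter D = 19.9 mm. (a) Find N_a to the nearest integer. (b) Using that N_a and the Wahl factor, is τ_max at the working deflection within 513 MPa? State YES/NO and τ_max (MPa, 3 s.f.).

(a) 13 coils; (b) YES, τ_max = 439 MPa

N_a = Gd⁴/(8D³k) = (42.0×10³)(2.5⁴)/(8·19.9³·2) = 13.01 → N_a = 13
Actual rate k = Gd⁴/(8D³·13) = 2.0018 N/mm
Working load F = kδ = 2.0018·57 = 114.1 N
C = 19.9/2.5 = 7.9600; K_W = (4C−1)/(4C−4)+0.615/C = 1.1850
τ_max = K_W·8FD/(πd³) = 1.1850·370.05 = 438.52 MPa
τ_max ≤ 513 MPa → acceptable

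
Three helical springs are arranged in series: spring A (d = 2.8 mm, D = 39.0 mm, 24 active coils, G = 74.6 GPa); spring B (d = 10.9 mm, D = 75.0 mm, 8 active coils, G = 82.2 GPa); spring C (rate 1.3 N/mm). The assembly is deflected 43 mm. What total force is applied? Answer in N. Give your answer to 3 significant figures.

13.1 N

k_A = Gd⁴/(8D³N_a) = (74.6×10³)(2.8⁴)/(8·39.0³·24) = 0.4026 N/mm
k_B = Gd⁴/(8D³N_a) = (82.2×10³)(10.9⁴)/(8·75.0³·8) = 42.975 N/mm
Series: 1/k_eq = 1/0.4026 + 1/42.975 + 1/1.3 = 3.2763; k_eq = 0.30522 N/mm
F = k_eq·δ = 0.30522·43 = 13.124 N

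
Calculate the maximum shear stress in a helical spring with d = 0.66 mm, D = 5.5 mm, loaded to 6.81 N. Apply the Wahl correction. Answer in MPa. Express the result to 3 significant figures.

390 MPa

Spring index C = D/d = 5.5/0.66 = 8.3333
K_W = (4C−1)/(4C−4) + 0.615/C = 32.333/29.333 + 0.0738 = 1.1761
τ₀ = 8FD/(πd³) = 8·6.81·5.5/(π·0.66³) = 299.64/0.9032 = 331.76 MPa
τ_max = K·τ₀ = 1.1761 × 331.76 = 390.17 MPa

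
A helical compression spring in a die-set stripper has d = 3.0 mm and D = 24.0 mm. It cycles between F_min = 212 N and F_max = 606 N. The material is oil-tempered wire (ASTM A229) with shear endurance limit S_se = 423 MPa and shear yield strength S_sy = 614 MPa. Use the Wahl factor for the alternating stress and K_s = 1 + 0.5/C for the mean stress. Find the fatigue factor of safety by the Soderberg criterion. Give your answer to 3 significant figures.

0.351

C = D/d = 24.0/3.0 = 8.0000; K_W = (4C−1)/(4C−4)+0.615/C = 1.1840; K_s = 1+0.5/C = 1.0625
F_a = (F_max−F_min)/2 = 197 N; F_m = (F_max+F_min)/2 = 409 N
τ_a = K_W·8F_aD/(πd³) = 1.1840 × 445.92 = 527.97 MPa
τ_m = K_s·8F_mD/(πd³) = 1.0625 × 925.79 = 983.65 MPa
Soderberg: 1/n_f = τ_a/S_se + τ_m/S_sy = 527.97/423 + 983.65/614 = 1.24816 + 1.60203 = 2.8502
n_f = 1/2.8502 = 0.3509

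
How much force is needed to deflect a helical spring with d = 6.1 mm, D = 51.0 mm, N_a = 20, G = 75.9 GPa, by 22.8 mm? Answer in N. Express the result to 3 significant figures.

113 N

k = Gd⁴/(8D³N_a) = (75.9×10³)(6.1⁴)/(8·51.0³·20) = 4.9514 N/mm
F = k·δ = 4.9514 × 22.8 = 112.89 N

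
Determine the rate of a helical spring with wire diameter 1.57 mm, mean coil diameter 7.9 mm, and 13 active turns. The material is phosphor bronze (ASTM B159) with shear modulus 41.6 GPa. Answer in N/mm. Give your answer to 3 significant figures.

k = Gd⁴/(8D³N_a) = (41.6×10³ × 1.57⁴) / (8 × 7.9³ × 13)
  = 252750 / 51276.1 = 4.9292 N/mm

4.93 N/mm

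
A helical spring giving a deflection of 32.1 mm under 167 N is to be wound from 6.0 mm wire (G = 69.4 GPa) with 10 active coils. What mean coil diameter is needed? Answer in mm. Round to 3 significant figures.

Required rate k = F/δ = 167/32.1 = 5.2025 N/mm
D = (Gd⁴/(8N_a·k))^(1/3) = (69.4×10³·6.0⁴/(8·10·5.2025))^(1/3)
  = (216104)^(1/3) = 60.0096 mm

60.0 mm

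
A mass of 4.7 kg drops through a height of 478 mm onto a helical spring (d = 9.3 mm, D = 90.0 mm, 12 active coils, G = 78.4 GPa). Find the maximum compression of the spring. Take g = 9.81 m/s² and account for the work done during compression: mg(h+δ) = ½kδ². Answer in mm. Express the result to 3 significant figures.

78.2 mm

k = Gd⁴/(8D³N_a) = (78.4×10³)(9.3⁴)/(8·90.0³·12) = 8.3801 N/mm
W = mg = 4.7 × 9.81 = 46.107 N
½kδ² − Wδ − Wh = 0 → δ = (W + √(W² + 2kWh))/k
δ = (46.107 + √(2125.9 + 369380))/8.3801 = (46.107 + 609.51)/8.3801 = 78.235 mm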